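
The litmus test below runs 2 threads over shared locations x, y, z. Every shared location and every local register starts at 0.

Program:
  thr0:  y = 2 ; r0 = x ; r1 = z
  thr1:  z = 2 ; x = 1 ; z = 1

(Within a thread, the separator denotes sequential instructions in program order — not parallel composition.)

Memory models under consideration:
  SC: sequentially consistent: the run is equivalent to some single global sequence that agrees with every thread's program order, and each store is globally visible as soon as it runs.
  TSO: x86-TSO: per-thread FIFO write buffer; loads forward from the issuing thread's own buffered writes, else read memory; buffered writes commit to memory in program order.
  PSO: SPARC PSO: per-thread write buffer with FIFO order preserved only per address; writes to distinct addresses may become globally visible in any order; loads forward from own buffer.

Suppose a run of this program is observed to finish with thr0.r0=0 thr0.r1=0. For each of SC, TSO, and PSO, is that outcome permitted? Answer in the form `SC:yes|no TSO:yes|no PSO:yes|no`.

SC:yes TSO:yes PSO:yes

outcome vector order: (thr0.r0,thr0.r1)
under SC → 0/0 0/1 0/2 1/1 1/2
under TSO → 0/0 0/1 0/2 1/1 1/2
under PSO → 0/0 0/1 0/2 1/0 1/1 1/2
target 0/0 ∈ {SC,TSO,PSO}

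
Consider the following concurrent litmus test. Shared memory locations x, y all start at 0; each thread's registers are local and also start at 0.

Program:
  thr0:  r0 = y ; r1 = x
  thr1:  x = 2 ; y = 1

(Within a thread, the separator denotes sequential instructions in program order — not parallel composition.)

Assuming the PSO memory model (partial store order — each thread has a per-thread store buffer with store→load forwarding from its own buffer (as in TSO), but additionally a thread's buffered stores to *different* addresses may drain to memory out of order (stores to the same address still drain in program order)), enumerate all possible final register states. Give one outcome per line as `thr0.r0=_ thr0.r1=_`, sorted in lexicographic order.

outcome vector order: (thr0.r0,thr0.r1)
|PSO outcomes| = 4

thr0.r0=0 thr0.r1=0
thr0.r0=0 thr0.r1=2
thr0.r0=1 thr0.r1=0
thr0.r0=1 thr0.r1=2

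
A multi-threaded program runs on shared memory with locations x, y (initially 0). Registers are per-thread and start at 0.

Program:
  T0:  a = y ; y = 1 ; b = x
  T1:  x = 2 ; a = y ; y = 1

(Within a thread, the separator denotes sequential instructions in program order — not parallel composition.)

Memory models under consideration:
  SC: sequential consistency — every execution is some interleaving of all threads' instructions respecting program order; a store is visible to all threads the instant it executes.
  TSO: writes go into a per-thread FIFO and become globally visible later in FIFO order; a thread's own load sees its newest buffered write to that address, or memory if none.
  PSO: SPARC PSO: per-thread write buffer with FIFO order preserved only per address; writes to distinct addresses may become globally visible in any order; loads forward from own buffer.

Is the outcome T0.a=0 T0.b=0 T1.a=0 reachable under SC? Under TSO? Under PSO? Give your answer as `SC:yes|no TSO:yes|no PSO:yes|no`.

outcome vector order: (T0.a,T0.b,T1.a)
under SC → (0,0,1) (0,2,0) (0,2,1) (1,2,0)
under TSO → (0,0,0) (0,0,1) (0,2,0) (0,2,1) (1,2,0)
under PSO → (0,0,0) (0,0,1) (0,2,0) (0,2,1) (1,0,0) (1,2,0)
target (0,0,0) ∈ {TSO,PSO}

SC:no TSO:yes PSO:yes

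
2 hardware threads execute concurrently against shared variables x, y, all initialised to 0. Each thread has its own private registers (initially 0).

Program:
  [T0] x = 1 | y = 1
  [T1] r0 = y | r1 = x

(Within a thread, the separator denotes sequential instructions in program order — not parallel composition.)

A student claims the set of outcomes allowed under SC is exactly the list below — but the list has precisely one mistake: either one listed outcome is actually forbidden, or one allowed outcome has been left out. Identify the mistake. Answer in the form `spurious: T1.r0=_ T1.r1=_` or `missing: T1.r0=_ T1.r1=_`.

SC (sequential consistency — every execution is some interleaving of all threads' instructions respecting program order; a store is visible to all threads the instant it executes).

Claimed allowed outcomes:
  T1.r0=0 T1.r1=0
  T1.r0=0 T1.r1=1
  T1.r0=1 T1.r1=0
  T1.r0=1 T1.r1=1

outcome vector order: (T1.r0,T1.r1)
[SC] allowed = {(0,0), (0,1), (1,1)}
claimed∖SC = {(1,0)}

spurious: T1.r0=1 T1.r1=0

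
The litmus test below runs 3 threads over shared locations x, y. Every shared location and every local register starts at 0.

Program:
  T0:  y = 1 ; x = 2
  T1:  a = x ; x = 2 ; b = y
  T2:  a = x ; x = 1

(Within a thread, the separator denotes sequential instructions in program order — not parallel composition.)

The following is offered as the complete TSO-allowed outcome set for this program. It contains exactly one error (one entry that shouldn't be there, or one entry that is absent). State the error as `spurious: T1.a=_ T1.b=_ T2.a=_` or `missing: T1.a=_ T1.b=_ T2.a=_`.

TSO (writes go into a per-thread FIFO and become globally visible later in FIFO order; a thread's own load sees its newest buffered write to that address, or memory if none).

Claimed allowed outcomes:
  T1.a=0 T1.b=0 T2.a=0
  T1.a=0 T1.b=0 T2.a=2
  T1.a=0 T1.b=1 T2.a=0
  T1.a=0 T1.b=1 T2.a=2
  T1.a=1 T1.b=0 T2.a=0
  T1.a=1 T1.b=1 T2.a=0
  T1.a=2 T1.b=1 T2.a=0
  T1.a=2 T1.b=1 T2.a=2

outcome vector order: (T1.a,T1.b,T2.a)
[TSO] allowed = {<0 0 0> <0 0 2> <0 1 0> <0 1 2> <1 0 0> <1 1 0> <1 1 2> <2 1 0> <2 1 2>}
TSO∖claimed = {<1 1 2>}

missing: T1.a=1 T1.b=1 T2.a=2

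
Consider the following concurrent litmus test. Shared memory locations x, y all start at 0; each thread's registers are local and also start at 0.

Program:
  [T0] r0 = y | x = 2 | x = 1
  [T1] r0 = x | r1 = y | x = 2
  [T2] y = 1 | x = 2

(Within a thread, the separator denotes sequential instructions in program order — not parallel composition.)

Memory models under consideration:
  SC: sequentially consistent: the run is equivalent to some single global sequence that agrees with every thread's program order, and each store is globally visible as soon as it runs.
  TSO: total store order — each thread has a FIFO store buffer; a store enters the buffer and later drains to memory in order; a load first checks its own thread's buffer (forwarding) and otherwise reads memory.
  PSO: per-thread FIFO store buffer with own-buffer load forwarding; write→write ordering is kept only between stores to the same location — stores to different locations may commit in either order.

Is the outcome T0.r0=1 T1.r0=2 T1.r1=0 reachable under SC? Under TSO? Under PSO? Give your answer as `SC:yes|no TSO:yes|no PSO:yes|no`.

SC:no TSO:no PSO:yes

outcome vector order: (T0.r0,T1.r0,T1.r1)
SC (10): 0/0/0, 0/0/1, 0/1/0, 0/1/1, 0/2/0, 0/2/1, 1/0/0, 1/0/1, 1/1/1, 1/2/1
TSO (10): 0/0/0, 0/0/1, 0/1/0, 0/1/1, 0/2/0, 0/2/1, 1/0/0, 1/0/1, 1/1/1, 1/2/1
PSO (11): 0/0/0, 0/0/1, 0/1/0, 0/1/1, 0/2/0, 0/2/1, 1/0/0, 1/0/1, 1/1/1, 1/2/0, 1/2/1
target 1/2/0 ∈ {PSO}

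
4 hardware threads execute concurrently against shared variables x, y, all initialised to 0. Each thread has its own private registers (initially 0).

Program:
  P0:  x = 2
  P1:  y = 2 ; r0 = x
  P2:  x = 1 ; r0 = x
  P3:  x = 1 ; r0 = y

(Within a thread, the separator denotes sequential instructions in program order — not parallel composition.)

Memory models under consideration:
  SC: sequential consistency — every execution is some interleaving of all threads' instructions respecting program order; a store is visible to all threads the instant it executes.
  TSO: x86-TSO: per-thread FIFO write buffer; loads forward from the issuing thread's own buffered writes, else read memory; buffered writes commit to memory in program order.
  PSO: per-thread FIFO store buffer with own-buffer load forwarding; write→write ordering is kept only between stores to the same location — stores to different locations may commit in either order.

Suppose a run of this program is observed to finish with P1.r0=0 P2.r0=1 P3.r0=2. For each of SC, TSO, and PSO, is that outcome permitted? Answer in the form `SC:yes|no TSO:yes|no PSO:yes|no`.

outcome vector order: (P1.r0,P2.r0,P3.r0)
under SC → 012; 022; 110; 112; 120; 122; 210; 212; 220; 222
under TSO → 010; 012; 020; 022; 110; 112; 120; 122; 210; 212; 220; 222
under PSO → 010; 012; 020; 022; 110; 112; 120; 122; 210; 212; 220; 222
target 012 ∈ {SC,TSO,PSO}

SC:yes TSO:yes PSO:yes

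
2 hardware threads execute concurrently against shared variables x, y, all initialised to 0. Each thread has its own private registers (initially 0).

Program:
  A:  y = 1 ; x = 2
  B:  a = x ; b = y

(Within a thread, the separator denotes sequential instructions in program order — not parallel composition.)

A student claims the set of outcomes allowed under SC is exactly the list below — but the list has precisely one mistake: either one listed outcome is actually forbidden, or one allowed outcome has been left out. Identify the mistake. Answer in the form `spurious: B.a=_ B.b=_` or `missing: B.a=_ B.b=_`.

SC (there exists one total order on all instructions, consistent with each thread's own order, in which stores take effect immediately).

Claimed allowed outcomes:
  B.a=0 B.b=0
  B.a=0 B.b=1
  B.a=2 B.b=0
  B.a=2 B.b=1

spurious: B.a=2 B.b=0

outcome vector order: (B.a,B.b)
SC (3): 00; 01; 21
claimed∖SC = {20}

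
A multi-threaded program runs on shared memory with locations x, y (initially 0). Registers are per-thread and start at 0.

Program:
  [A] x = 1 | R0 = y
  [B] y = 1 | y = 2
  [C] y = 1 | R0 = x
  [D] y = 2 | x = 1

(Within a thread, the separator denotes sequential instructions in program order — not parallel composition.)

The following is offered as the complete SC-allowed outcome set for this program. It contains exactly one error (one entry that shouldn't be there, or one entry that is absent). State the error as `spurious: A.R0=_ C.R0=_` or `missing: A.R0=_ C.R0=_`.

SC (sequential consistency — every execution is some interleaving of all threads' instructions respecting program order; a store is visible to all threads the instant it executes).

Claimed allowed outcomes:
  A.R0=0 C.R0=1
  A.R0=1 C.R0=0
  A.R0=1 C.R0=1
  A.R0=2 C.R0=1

outcome vector order: (A.R0,C.R0)
under SC → <0 1>, <1 0>, <1 1>, <2 0>, <2 1>
SC∖claimed = {<2 0>}

missing: A.R0=2 C.R0=0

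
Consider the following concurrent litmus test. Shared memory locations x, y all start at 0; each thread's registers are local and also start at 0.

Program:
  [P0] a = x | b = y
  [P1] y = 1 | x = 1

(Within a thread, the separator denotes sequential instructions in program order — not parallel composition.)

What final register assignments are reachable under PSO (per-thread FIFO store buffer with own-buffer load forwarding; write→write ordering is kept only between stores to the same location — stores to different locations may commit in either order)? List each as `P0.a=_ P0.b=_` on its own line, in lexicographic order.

outcome vector order: (P0.a,P0.b)
|PSO outcomes| = 4

P0.a=0 P0.b=0
P0.a=0 P0.b=1
P0.a=1 P0.b=0
P0.a=1 P0.b=1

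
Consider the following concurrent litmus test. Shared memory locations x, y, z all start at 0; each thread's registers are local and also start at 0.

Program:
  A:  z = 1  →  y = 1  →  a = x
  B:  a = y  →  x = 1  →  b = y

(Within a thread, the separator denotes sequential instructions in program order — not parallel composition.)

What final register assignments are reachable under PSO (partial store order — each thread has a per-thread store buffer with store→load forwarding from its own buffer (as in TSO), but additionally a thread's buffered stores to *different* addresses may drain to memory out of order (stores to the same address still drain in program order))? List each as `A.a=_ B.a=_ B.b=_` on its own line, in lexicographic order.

outcome vector order: (A.a,B.a,B.b)
|PSO outcomes| = 6

A.a=0 B.a=0 B.b=0
A.a=0 B.a=0 B.b=1
A.a=0 B.a=1 B.b=1
A.a=1 B.a=0 B.b=0
A.a=1 B.a=0 B.b=1
A.a=1 B.a=1 B.b=1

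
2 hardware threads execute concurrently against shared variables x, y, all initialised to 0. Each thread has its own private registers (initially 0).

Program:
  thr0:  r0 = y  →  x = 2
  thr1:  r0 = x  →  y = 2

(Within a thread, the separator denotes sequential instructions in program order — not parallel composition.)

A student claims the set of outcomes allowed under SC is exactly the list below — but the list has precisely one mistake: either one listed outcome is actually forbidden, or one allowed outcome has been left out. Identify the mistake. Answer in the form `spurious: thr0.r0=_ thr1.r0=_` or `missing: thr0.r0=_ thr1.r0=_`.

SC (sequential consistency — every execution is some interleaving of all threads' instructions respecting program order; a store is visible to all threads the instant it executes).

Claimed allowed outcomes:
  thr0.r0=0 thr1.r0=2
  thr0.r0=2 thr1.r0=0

missing: thr0.r0=0 thr1.r0=0

outcome vector order: (thr0.r0,thr1.r0)
SC: 3 outcomes — {0/0; 0/2; 2/0}
SC∖claimed = {0/0}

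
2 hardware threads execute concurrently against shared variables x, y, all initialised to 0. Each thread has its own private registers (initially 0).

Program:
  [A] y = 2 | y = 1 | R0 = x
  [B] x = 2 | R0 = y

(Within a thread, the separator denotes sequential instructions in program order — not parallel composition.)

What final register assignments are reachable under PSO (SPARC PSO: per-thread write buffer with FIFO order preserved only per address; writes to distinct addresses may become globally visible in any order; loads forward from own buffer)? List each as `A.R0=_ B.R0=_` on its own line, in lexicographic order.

A.R0=0 B.R0=0
A.R0=0 B.R0=1
A.R0=0 B.R0=2
A.R0=2 B.R0=0
A.R0=2 B.R0=1
A.R0=2 B.R0=2

outcome vector order: (A.R0,B.R0)
|PSO outcomes| = 6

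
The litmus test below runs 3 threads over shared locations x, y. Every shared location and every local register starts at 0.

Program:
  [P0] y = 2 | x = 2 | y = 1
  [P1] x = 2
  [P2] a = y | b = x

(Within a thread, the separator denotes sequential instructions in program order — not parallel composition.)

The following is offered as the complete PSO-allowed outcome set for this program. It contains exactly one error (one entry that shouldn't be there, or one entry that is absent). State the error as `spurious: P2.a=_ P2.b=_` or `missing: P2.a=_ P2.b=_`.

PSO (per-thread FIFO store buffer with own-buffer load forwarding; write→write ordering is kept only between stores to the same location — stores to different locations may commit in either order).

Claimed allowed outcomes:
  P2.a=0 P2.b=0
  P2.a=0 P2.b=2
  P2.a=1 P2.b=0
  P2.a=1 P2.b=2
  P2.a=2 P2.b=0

missing: P2.a=2 P2.b=2

outcome vector order: (P2.a,P2.b)
under PSO → <0 0> <0 2> <1 0> <1 2> <2 0> <2 2>
PSO∖claimed = {<2 2>}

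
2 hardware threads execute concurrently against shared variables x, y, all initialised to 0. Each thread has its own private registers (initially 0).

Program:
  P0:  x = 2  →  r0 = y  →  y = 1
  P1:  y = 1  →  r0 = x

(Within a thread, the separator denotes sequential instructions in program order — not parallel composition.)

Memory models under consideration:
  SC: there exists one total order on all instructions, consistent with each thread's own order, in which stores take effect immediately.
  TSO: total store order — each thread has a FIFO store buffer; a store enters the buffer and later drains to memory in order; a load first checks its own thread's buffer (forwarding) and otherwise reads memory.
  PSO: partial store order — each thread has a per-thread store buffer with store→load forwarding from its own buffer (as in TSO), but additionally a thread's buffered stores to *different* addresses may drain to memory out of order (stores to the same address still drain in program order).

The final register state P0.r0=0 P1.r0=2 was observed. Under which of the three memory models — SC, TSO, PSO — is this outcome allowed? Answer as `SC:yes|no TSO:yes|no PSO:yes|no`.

SC:yes TSO:yes PSO:yes

outcome vector order: (P0.r0,P1.r0)
SC (3): 02; 10; 12
TSO (4): 00; 02; 10; 12
PSO (4): 00; 02; 10; 12
target 02 ∈ {SC,TSO,PSO}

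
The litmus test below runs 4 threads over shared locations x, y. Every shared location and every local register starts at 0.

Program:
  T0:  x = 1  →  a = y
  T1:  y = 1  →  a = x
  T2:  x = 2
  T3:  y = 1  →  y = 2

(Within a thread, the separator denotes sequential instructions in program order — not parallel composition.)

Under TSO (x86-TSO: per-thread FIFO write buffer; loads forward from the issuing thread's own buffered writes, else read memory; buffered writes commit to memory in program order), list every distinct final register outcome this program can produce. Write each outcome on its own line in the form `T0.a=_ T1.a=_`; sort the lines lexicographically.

T0.a=0 T1.a=0
T0.a=0 T1.a=1
T0.a=0 T1.a=2
T0.a=1 T1.a=0
T0.a=1 T1.a=1
T0.a=1 T1.a=2
T0.a=2 T1.a=0
T0.a=2 T1.a=1
T0.a=2 T1.a=2

outcome vector order: (T0.a,T1.a)
|TSO outcomes| = 9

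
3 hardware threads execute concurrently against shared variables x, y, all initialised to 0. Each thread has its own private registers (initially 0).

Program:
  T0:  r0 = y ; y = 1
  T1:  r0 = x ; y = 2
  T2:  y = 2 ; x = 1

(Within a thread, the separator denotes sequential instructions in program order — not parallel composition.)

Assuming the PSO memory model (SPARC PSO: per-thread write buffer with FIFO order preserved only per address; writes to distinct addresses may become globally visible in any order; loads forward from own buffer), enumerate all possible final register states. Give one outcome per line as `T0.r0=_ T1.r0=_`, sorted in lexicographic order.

outcome vector order: (T0.r0,T1.r0)
|PSO outcomes| = 4

T0.r0=0 T1.r0=0
T0.r0=0 T1.r0=1
T0.r0=2 T1.r0=0
T0.r0=2 T1.r0=1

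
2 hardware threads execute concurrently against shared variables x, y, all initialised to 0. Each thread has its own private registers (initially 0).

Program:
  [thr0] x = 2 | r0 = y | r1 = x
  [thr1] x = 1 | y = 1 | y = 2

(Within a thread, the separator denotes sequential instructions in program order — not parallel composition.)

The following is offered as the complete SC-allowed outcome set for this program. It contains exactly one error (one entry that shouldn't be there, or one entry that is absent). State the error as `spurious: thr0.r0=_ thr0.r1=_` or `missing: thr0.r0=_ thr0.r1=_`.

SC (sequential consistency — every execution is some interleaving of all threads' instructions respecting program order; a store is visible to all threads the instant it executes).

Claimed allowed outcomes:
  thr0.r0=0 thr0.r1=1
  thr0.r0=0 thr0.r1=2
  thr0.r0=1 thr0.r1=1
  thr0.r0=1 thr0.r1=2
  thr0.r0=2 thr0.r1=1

outcome vector order: (thr0.r0,thr0.r1)
SC: 6 outcomes — {0/1, 0/2, 1/1, 1/2, 2/1, 2/2}
SC∖claimed = {2/2}

missing: thr0.r0=2 thr0.r1=2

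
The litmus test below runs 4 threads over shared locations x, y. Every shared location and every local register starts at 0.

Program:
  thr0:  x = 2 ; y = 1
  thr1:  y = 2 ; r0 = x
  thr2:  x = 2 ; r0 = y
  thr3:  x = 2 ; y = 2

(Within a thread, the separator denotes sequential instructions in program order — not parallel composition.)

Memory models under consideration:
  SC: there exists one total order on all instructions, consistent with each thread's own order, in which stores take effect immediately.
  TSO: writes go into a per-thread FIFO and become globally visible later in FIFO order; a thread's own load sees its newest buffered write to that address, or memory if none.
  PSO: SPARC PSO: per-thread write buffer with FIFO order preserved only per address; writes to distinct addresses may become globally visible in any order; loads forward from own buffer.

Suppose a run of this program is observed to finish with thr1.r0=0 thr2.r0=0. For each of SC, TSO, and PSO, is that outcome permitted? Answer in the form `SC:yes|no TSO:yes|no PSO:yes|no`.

outcome vector order: (thr1.r0,thr2.r0)
under SC → 0/1, 0/2, 2/0, 2/1, 2/2
under TSO → 0/0, 0/1, 0/2, 2/0, 2/1, 2/2
under PSO → 0/0, 0/1, 0/2, 2/0, 2/1, 2/2
target 0/0 ∈ {TSO,PSO}

SC:no TSO:yes PSO:yes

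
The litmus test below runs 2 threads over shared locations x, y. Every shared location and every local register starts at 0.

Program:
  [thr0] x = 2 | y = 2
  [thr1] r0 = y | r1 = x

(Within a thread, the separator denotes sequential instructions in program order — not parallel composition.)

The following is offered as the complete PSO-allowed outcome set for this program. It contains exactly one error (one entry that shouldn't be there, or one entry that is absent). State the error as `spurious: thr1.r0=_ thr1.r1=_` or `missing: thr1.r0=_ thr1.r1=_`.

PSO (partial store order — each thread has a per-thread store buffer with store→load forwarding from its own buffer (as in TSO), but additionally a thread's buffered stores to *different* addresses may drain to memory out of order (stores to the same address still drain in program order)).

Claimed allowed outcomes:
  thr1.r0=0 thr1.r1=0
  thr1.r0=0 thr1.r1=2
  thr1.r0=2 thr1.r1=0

missing: thr1.r0=2 thr1.r1=2

outcome vector order: (thr1.r0,thr1.r1)
PSO (4): 0/0 0/2 2/0 2/2
PSO∖claimed = {2/2}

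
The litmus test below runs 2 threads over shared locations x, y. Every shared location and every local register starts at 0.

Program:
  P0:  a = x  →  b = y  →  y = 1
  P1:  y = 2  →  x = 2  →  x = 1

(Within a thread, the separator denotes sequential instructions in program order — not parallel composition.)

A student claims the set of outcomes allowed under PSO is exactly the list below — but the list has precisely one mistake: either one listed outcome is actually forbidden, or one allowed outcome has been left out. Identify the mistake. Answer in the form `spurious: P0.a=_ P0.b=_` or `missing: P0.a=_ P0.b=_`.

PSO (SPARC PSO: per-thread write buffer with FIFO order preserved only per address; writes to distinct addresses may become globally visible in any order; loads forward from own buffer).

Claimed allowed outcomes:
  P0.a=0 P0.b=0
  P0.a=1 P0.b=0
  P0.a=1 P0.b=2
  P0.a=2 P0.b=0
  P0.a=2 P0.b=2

missing: P0.a=0 P0.b=2

outcome vector order: (P0.a,P0.b)
under PSO → 00 02 10 12 20 22
PSO∖claimed = {02}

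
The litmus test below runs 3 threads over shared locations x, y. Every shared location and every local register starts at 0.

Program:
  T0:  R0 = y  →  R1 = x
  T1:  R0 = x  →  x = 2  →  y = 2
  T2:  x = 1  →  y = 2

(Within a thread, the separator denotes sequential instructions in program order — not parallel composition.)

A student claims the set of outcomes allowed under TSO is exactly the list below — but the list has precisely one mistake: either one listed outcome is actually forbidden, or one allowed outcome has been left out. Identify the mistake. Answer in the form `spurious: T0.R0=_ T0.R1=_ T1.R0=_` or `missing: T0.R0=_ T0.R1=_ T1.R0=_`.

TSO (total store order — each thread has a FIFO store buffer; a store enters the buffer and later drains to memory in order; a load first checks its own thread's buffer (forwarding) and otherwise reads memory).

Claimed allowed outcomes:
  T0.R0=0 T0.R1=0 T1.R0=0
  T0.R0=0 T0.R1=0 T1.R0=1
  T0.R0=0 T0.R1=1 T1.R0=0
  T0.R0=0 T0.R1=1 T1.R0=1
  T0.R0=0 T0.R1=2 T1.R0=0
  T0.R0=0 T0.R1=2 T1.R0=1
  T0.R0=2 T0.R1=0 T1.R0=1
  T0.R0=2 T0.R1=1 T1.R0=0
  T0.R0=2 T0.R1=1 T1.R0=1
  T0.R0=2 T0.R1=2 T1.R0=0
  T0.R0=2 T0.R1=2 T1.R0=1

spurious: T0.R0=2 T0.R1=0 T1.R0=1

outcome vector order: (T0.R0,T0.R1,T1.R0)
under TSO → (0,0,0) (0,0,1) (0,1,0) (0,1,1) (0,2,0) (0,2,1) (2,1,0) (2,1,1) (2,2,0) (2,2,1)
claimed∖TSO = {(2,0,1)}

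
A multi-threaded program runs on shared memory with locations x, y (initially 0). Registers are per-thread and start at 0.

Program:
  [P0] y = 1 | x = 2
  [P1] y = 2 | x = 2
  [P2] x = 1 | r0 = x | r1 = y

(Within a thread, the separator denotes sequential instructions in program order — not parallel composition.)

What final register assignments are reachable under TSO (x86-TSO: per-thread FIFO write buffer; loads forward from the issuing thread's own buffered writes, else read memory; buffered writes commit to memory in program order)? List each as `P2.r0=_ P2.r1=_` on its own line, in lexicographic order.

outcome vector order: (P2.r0,P2.r1)
|TSO outcomes| = 5

P2.r0=1 P2.r1=0
P2.r0=1 P2.r1=1
P2.r0=1 P2.r1=2
P2.r0=2 P2.r1=1
P2.r0=2 P2.r1=2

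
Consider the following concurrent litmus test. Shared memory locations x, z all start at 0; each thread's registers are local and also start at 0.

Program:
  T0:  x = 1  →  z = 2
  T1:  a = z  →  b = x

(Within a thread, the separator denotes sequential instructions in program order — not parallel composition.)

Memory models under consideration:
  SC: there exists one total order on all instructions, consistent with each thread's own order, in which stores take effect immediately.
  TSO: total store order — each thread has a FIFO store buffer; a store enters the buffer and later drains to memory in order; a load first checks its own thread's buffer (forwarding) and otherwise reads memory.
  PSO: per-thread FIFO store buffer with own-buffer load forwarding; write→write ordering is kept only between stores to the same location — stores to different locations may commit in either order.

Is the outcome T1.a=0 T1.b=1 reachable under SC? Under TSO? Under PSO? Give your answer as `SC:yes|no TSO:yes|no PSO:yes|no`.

SC:yes TSO:yes PSO:yes

outcome vector order: (T1.a,T1.b)
under SC → (0,0) (0,1) (2,1)
under TSO → (0,0) (0,1) (2,1)
under PSO → (0,0) (0,1) (2,0) (2,1)
target (0,1) ∈ {SC,TSO,PSO}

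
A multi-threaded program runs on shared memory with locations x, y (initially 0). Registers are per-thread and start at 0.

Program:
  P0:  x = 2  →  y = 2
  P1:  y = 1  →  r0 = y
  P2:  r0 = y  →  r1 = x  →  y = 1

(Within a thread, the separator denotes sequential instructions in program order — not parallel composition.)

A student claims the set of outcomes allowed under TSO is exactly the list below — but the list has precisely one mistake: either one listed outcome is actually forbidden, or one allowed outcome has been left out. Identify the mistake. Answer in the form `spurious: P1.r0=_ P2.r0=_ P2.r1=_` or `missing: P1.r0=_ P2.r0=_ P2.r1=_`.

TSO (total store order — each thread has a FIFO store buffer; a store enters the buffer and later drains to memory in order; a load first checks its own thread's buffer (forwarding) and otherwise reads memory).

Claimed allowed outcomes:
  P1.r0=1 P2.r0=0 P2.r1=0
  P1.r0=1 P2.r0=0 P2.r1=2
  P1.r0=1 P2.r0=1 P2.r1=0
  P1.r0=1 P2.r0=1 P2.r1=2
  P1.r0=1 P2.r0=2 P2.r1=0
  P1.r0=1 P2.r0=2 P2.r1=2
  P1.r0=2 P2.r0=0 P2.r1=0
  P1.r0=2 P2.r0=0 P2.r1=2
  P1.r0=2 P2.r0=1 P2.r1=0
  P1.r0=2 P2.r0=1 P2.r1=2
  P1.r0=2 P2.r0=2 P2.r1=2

outcome vector order: (P1.r0,P2.r0,P2.r1)
TSO: 10 outcomes — {1/0/0, 1/0/2, 1/1/0, 1/1/2, 1/2/2, 2/0/0, 2/0/2, 2/1/0, 2/1/2, 2/2/2}
claimed∖TSO = {1/2/0}

spurious: P1.r0=1 P2.r0=2 P2.r1=0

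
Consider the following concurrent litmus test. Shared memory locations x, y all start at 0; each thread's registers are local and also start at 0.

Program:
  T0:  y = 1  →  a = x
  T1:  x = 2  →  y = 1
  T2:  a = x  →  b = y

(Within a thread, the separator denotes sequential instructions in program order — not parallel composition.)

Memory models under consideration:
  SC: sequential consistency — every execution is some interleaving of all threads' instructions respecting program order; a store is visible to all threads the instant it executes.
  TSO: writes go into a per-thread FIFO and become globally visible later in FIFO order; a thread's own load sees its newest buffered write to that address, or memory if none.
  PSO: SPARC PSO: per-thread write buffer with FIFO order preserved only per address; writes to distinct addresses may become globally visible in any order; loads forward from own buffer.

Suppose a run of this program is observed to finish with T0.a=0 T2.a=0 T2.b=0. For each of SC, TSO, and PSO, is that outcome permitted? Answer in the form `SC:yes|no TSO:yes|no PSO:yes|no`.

SC:yes TSO:yes PSO:yes

outcome vector order: (T0.a,T2.a,T2.b)
SC: 7 outcomes — {(0,0,0) (0,0,1) (0,2,1) (2,0,0) (2,0,1) (2,2,0) (2,2,1)}
TSO: 8 outcomes — {(0,0,0) (0,0,1) (0,2,0) (0,2,1) (2,0,0) (2,0,1) (2,2,0) (2,2,1)}
PSO: 8 outcomes — {(0,0,0) (0,0,1) (0,2,0) (0,2,1) (2,0,0) (2,0,1) (2,2,0) (2,2,1)}
target (0,0,0) ∈ {SC,TSO,PSO}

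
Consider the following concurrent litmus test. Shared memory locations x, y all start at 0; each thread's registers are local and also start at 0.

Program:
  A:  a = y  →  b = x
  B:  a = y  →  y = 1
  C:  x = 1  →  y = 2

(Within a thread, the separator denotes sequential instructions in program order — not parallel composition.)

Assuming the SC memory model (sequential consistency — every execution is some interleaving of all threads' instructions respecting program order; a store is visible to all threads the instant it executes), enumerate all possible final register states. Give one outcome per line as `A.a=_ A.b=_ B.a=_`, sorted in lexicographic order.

outcome vector order: (A.a,A.b,B.a)
|SC outcomes| = 9

A.a=0 A.b=0 B.a=0
A.a=0 A.b=0 B.a=2
A.a=0 A.b=1 B.a=0
A.a=0 A.b=1 B.a=2
A.a=1 A.b=0 B.a=0
A.a=1 A.b=1 B.a=0
A.a=1 A.b=1 B.a=2
A.a=2 A.b=1 B.a=0
A.a=2 A.b=1 B.a=2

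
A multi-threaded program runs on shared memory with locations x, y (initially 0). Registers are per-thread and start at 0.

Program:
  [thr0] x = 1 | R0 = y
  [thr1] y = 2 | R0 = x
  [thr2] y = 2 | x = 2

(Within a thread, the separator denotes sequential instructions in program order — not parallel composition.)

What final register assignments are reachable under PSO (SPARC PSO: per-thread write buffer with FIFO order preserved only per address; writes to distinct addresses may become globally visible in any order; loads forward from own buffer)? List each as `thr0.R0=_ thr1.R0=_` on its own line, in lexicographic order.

outcome vector order: (thr0.R0,thr1.R0)
|PSO outcomes| = 6

thr0.R0=0 thr1.R0=0
thr0.R0=0 thr1.R0=1
thr0.R0=0 thr1.R0=2
thr0.R0=2 thr1.R0=0
thr0.R0=2 thr1.R0=1
thr0.R0=2 thr1.R0=2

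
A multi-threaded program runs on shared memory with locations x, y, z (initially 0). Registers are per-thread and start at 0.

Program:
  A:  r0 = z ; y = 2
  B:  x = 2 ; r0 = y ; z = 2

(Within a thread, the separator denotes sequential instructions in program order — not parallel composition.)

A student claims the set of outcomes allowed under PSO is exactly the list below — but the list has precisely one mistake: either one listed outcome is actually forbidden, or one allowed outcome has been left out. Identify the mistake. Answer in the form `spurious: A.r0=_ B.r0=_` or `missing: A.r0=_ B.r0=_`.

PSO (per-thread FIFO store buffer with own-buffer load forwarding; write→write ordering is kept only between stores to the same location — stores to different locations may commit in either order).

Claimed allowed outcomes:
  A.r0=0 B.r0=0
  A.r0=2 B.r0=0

missing: A.r0=0 B.r0=2

outcome vector order: (A.r0,B.r0)
PSO (3): (0,0) (0,2) (2,0)
PSO∖claimed = {(0,2)}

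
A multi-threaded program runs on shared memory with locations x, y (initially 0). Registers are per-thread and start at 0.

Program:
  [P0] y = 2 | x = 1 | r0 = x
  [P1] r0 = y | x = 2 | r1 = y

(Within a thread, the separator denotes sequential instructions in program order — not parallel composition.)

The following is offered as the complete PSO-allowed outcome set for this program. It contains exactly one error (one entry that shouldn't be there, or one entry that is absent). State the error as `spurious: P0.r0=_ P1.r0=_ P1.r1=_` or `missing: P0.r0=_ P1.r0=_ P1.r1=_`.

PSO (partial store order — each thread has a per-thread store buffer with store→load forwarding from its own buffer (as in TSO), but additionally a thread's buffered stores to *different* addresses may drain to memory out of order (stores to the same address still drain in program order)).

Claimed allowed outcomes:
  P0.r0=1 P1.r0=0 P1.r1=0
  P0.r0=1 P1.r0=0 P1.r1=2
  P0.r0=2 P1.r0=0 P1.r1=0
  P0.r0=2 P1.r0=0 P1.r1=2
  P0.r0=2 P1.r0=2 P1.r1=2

outcome vector order: (P0.r0,P1.r0,P1.r1)
PSO (6): 100, 102, 122, 200, 202, 222
PSO∖claimed = {122}

missing: P0.r0=1 P1.r0=2 P1.r1=2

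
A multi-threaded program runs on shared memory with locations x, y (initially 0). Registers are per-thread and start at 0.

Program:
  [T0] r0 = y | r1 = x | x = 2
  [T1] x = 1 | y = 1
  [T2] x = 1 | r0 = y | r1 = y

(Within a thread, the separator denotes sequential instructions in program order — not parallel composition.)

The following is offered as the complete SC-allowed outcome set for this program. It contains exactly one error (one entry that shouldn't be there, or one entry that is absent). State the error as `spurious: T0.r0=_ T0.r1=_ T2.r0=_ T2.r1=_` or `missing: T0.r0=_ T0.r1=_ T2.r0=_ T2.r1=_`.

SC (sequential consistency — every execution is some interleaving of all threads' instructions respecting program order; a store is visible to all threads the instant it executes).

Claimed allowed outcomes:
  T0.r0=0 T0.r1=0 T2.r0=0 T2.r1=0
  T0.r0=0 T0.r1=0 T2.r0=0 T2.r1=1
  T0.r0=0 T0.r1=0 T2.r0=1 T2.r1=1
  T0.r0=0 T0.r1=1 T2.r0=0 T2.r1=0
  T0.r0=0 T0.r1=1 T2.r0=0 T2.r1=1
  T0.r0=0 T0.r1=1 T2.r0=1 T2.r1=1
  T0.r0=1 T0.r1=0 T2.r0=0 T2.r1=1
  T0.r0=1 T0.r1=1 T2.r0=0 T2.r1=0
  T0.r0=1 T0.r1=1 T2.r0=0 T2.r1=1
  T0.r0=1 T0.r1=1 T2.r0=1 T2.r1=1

spurious: T0.r0=1 T0.r1=0 T2.r0=0 T2.r1=1

outcome vector order: (T0.r0,T0.r1,T2.r0,T2.r1)
SC (9): (0,0,0,0), (0,0,0,1), (0,0,1,1), (0,1,0,0), (0,1,0,1), (0,1,1,1), (1,1,0,0), (1,1,0,1), (1,1,1,1)
claimed∖SC = {(1,0,0,1)}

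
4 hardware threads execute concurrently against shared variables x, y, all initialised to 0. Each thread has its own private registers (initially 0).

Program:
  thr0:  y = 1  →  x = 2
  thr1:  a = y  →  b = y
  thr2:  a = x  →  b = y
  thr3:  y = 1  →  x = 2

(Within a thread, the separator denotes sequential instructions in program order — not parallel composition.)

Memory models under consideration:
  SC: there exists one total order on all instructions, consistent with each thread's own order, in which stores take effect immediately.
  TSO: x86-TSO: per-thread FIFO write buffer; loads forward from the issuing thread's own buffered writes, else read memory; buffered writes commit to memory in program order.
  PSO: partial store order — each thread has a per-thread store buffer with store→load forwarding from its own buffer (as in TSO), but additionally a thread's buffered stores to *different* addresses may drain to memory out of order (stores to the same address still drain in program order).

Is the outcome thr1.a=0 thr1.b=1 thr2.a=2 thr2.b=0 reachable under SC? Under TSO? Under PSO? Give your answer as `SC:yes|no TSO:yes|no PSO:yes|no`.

SC:no TSO:no PSO:yes

outcome vector order: (thr1.a,thr1.b,thr2.a,thr2.b)
under SC → 0000; 0001; 0021; 0100; 0101; 0121; 1100; 1101; 1121
under TSO → 0000; 0001; 0021; 0100; 0101; 0121; 1100; 1101; 1121
under PSO → 0000; 0001; 0020; 0021; 0100; 0101; 0120; 0121; 1100; 1101; 1120; 1121
target 0120 ∈ {PSO}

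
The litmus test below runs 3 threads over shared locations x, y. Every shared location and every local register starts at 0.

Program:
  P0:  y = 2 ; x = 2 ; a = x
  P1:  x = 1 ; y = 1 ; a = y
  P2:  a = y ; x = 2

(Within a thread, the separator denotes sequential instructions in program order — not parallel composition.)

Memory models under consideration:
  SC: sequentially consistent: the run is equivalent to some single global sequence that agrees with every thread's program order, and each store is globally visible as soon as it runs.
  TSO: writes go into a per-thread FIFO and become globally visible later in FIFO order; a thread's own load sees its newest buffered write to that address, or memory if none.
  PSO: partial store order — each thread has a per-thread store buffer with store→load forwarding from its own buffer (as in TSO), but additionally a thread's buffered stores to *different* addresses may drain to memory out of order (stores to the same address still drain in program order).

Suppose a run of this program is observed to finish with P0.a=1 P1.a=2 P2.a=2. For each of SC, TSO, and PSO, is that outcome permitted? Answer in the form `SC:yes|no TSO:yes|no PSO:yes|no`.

outcome vector order: (P0.a,P1.a,P2.a)
under SC → 110, 111, 112, 210, 211, 212, 220, 221, 222
under TSO → 110, 111, 112, 210, 211, 212, 220, 221, 222
under PSO → 110, 111, 112, 120, 121, 122, 210, 211, 212, 220, 221, 222
target 122 ∈ {PSO}

SC:no TSO:no PSO:yes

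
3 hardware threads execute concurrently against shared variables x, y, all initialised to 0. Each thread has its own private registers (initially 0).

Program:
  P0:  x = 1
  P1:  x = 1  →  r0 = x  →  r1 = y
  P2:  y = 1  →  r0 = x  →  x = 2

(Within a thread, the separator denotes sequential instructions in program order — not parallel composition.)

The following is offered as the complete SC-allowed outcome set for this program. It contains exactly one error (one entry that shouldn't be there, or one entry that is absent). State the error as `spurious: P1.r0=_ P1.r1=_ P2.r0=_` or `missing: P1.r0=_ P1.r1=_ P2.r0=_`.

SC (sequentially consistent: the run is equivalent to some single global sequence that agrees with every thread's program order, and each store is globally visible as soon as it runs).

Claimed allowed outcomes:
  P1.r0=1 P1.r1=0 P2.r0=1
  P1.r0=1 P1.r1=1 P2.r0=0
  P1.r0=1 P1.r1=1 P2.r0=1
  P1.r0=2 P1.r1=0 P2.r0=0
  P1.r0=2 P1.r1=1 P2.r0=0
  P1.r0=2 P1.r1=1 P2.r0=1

outcome vector order: (P1.r0,P1.r1,P2.r0)
SC (5): (1,0,1) (1,1,0) (1,1,1) (2,1,0) (2,1,1)
claimed∖SC = {(2,0,0)}

spurious: P1.r0=2 P1.r1=0 P2.r0=0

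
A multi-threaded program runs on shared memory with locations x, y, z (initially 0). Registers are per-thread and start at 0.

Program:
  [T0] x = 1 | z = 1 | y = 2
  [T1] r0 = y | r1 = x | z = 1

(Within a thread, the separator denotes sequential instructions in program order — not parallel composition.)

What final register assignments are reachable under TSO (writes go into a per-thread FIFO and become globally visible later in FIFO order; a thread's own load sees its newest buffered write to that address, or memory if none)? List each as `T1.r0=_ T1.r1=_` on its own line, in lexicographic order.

T1.r0=0 T1.r1=0
T1.r0=0 T1.r1=1
T1.r0=2 T1.r1=1

outcome vector order: (T1.r0,T1.r1)
|TSO outcomes| = 3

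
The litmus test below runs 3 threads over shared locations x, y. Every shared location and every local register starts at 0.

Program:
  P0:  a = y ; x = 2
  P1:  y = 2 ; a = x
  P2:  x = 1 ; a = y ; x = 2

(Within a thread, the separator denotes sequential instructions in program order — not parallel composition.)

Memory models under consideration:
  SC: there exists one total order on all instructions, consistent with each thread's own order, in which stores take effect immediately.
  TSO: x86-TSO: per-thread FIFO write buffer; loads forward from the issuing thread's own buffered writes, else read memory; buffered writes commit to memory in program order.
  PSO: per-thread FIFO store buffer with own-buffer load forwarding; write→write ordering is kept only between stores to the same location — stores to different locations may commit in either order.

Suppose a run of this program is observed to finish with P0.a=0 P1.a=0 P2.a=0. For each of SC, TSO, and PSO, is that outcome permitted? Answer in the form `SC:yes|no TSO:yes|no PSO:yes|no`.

SC:no TSO:yes PSO:yes

outcome vector order: (P0.a,P1.a,P2.a)
SC (10): 002; 010; 012; 020; 022; 202; 210; 212; 220; 222
TSO (12): 000; 002; 010; 012; 020; 022; 200; 202; 210; 212; 220; 222
PSO (12): 000; 002; 010; 012; 020; 022; 200; 202; 210; 212; 220; 222
target 000 ∈ {TSO,PSO}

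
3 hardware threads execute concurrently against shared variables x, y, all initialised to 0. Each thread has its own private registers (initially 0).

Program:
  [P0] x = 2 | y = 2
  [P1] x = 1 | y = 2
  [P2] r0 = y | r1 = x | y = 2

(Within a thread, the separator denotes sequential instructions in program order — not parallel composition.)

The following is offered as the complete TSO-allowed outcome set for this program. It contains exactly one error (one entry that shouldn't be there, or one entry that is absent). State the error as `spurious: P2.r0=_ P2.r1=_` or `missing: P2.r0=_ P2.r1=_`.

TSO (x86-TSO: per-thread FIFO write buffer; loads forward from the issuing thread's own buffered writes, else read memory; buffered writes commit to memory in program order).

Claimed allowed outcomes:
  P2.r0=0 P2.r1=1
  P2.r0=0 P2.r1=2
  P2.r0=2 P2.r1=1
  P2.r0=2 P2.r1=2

outcome vector order: (P2.r0,P2.r1)
TSO: 5 outcomes — {0/0, 0/1, 0/2, 2/1, 2/2}
TSO∖claimed = {0/0}

missing: P2.r0=0 P2.r1=0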